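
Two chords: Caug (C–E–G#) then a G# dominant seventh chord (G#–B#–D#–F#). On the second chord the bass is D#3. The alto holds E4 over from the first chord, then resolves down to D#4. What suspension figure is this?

At the second chord the bass is D#3. The suspended E4 lies a ninth above the bass; after resolving down by step to D#4, the interval above the bass becomes an octave.
Suspension figures are named by those two intervals: 9–8.

9–8 suspension.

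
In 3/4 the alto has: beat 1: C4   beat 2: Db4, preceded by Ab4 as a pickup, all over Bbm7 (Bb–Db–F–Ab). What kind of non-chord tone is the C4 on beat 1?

Appoggiatura.

The harmony at that moment is Bb minor seventh chord (Bb, Db, F, Ab); C4 is not a chord tone.
It is approached by leap down from Ab4 and left by step up to Db4.
Leap in, step out, metrically accented — an appoggiatura.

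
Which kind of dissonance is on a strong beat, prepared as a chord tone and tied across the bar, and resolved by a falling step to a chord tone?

Approach: by preparation — the pitch is first a chord tone, then held (tied or repeated) while the harmony changes under it. Departure: down by step. Metric position: strong.
A prepared dissonance that resolves downward by step — a suspension. (The same figure resolving upward would be a retardation.)

Suspension.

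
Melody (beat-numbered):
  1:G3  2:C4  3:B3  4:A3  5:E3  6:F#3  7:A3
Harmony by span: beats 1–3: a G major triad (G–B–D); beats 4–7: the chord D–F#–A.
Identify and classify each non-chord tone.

The harmony at that moment is G major triad (G, B, D); C4 is not a chord tone.
It is approached by leap up from G3 and left by step down to B3.
Leap in, step out — an appoggiatura.
The harmony at that moment is D major triad (D, F#, A); E3 is not a chord tone.
It is approached by leap down from A3 and left by step up to F#3.
Leap in, step out — an appoggiatura.

C4 (beat 2) — appoggiatura; E3 (beat 5) — appoggiatura.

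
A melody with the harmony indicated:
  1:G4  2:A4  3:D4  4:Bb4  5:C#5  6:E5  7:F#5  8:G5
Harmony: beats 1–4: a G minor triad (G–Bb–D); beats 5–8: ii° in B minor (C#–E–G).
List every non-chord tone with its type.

The harmony at that moment is G minor triad (G, Bb, D); A4 is not a chord tone.
It is approached by step up from G4 and left by leap down to D4.
Step in, leap out — an escape tone.
The harmony at that moment is C# diminished triad (C#, E, G); F#5 is not a chord tone.
It is approached by step up from E5 and left by step up to G5.
Step in, step out in the same direction — a passing tone.

A4 (beat 2) — escape tone; F#5 (beat 7) — passing tone.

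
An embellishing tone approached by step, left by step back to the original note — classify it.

Approach: by step. Departure: by step in the opposite direction, back to the starting pitch.
Stepwise on both sides but reversing to return to the same chord tone — a neighbor tone. (Had it continued onward in the same direction it would be a passing tone instead.)

Neighbor tone.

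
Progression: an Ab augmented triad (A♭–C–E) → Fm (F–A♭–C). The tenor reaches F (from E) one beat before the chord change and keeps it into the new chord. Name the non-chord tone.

F is an anticipation.

The harmony at that moment is A♭ augmented triad (A♭, C, E); F is not a chord tone.
It is approached by step up from E and then sustained as the same pitch into the next harmony.
Arriving early and becoming a chord tone when the harmony changes — an anticipation.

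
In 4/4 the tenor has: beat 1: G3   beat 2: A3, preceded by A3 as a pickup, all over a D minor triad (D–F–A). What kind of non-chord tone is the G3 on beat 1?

Lower neighbor tone.

The harmony at that moment is D minor triad (D, F, A); G3 is not a chord tone.
It is approached by step down from A3 and left by step up to A3.
Step away and step back to the same note — a neighbor tone (lower neighbor).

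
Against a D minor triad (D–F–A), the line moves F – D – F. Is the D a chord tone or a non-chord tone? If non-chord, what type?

D minor triad contains D, F, A; D is the root, so it is a chord tone.

Chord tone (the root of D minor triad).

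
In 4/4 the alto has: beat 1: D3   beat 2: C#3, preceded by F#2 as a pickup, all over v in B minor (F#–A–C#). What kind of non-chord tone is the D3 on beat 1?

Appoggiatura.

The harmony at that moment is F# minor triad (F#, A, C#); D3 is not a chord tone.
It is approached by leap up from F#2 and left by step down to C#3.
Leap in, step out, metrically accented — an appoggiatura.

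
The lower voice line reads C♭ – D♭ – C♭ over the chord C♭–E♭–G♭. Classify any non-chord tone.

The harmony at that moment is C♭ major triad (C♭, E♭, G♭); D♭ is not a chord tone.
It is approached by step up from C♭ and left by step down to C♭.
Step away and step back to the same note — a neighbor tone (upper neighbor).

D♭ is a neighbor tone.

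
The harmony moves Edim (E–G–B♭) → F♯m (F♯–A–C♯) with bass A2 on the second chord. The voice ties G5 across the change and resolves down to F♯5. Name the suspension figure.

7–6 suspension.

At the second chord the bass is A2. The suspended G5 lies a seventh above the bass; after resolving down by step to F♯5, the interval above the bass becomes a sixth.
Suspension figures are named by those two intervals: 7–6.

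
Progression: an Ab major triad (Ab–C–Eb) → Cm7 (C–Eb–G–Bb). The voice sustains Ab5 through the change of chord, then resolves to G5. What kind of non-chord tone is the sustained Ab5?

Ab5 is a suspension.

The harmony at that moment is C minor seventh chord (C, Eb, G, Bb); Ab5 is not a chord tone.
It is held over (the same pitch as the preceding Ab5) and left by step down to G5.
Held over from the previous chord and resolving down by step — a suspension.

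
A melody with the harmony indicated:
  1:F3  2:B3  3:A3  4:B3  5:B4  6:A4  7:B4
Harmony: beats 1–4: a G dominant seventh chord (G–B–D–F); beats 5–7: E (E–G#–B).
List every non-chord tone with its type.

The harmony at that moment is G dominant seventh chord (G, B, D, F); A3 is not a chord tone.
It is approached by step down from B3 and left by step up to B3.
Step away and step back to the same note — a neighbor tone (lower neighbor).
The harmony at that moment is E major triad (E, G#, B); A4 is not a chord tone.
It is approached by step down from B4 and left by step up to B4.
Step away and step back to the same note — a neighbor tone (lower neighbor).

A3 (beat 3) — neighbor tone; A4 (beat 6) — neighbor tone.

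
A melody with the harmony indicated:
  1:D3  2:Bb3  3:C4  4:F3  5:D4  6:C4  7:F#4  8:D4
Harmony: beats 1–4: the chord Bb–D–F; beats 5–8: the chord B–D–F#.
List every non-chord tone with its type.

C4 (beat 3) — escape tone; C4 (beat 6) — escape tone.

The harmony at that moment is Bb major triad (Bb, D, F); C4 is not a chord tone.
It is approached by step up from Bb3 and left by leap down to F3.
Step in, leap out — an escape tone.
The harmony at that moment is B minor triad (B, D, F#); C4 is not a chord tone.
It is approached by step down from D4 and left by leap up to F#4.
Step in, leap out — an escape tone.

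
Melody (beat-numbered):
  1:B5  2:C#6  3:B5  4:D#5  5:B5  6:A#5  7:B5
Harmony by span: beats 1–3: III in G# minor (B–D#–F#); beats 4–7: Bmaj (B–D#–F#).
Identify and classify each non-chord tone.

The harmony at that moment is B major triad (B, D#, F#); C#6 is not a chord tone.
It is approached by step up from B5 and left by step down to B5.
Step away and step back to the same note — a neighbor tone (upper neighbor).
The harmony at that moment is B major triad (B, D#, F#); A#5 is not a chord tone.
It is approached by step down from B5 and left by step up to B5.
Step away and step back to the same note — a neighbor tone (lower neighbor).

C#6 (beat 2) — neighbor tone; A#5 (beat 6) — neighbor tone.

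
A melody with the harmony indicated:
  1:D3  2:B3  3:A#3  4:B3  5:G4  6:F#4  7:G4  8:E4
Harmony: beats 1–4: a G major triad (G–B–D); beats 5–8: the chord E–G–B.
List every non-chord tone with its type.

A#3 (beat 3) — neighbor tone; F#4 (beat 6) — neighbor tone.

The harmony at that moment is G major triad (G, B, D); A#3 is not a chord tone.
It is approached by step down from B3 and left by step up to B3.
Step away and step back to the same note — a neighbor tone (lower neighbor).
The harmony at that moment is E minor triad (E, G, B); F#4 is not a chord tone.
It is approached by step down from G4 and left by step up to G4.
Step away and step back to the same note — a neighbor tone (lower neighbor).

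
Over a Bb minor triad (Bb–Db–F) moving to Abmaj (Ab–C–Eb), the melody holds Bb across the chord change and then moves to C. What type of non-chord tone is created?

The harmony at that moment is Ab major triad (Ab, C, Eb); Bb is not a chord tone.
It is held over (the same pitch as the preceding Bb) and left by step up to C.
Held over from the previous chord and resolving up by step — a retardation.

Bb is a retardation.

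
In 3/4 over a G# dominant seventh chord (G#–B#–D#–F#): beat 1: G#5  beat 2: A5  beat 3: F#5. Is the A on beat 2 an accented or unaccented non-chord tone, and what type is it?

The harmony at that moment is G# dominant seventh chord (G#, B#, D#, F#); A5 is not a chord tone.
It is approached by step up from G#5 and left by leap down to F#5.
Step in, leap out — an escape tone.
It falls on a weak beat, so it is unaccented.

Unaccented escape tone.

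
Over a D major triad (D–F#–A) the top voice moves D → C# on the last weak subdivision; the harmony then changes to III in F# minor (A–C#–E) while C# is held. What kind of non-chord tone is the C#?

C# is an anticipation.

The harmony at that moment is D major triad (D, F#, A); C# is not a chord tone.
It is approached by step down from D and then sustained as the same pitch into the next harmony.
Arriving early and becoming a chord tone when the harmony changes — an anticipation.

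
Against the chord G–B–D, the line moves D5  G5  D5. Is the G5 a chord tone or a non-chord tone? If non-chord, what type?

G major triad contains G, B, D; G is the root, so it is a chord tone.

Chord tone (the root of G major triad).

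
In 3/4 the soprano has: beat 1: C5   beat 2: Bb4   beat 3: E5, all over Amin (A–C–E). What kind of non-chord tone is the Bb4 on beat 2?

Escape tone.

The harmony at that moment is A minor triad (A, C, E); Bb4 is not a chord tone.
It is approached by step down from C5 and left by leap up to E5.
Step in, leap out, on a weak beat — an escape tone.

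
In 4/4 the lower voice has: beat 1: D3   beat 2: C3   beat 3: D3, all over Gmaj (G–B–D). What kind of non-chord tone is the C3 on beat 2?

The harmony at that moment is G major triad (G, B, D); C3 is not a chord tone.
It is approached by step down from D3 and left by step up to D3.
Step away and step back to the same note — a neighbor tone (lower neighbor).

Lower neighbor tone.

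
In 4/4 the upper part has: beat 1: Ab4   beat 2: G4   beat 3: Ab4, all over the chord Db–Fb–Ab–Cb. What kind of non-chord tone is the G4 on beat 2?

The harmony at that moment is Db minor seventh chord (Db, Fb, Ab, Cb); G4 is not a chord tone.
It is approached by step down from Ab4 and left by step up to Ab4.
Step away and step back to the same note — a neighbor tone (lower neighbor).

Lower neighbor tone.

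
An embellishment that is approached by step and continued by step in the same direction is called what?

Approach: by step. Departure: by step, continuing in the same direction.
Stepwise on both sides with no change of direction means the note fills in the space between two different chord tones — a passing tone. (Had it turned back to its starting note it would be a neighbor tone instead.)

Passing tone.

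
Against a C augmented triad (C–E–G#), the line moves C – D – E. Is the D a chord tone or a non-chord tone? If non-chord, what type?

Non-chord tone — a passing tone.

The harmony at that moment is C augmented triad (C, E, G#); D is not a chord tone.
It is approached by step up from C and left by step up to E.
Step in, step out in the same direction — a passing tone.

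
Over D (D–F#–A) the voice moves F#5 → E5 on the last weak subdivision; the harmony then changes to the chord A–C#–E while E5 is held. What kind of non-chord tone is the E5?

E5 is an anticipation.

The harmony at that moment is D major triad (D, F#, A); E5 is not a chord tone.
It is approached by step down from F#5 and then sustained as the same pitch into the next harmony.
Arriving early and becoming a chord tone when the harmony changes — an anticipation.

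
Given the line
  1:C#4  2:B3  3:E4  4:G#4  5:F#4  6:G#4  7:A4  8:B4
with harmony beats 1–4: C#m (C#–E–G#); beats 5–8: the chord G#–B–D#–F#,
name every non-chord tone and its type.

The harmony at that moment is C# minor triad (C#, E, G#); B3 is not a chord tone.
It is approached by step down from C#4 and left by leap up to E4.
Step in, leap out — an escape tone.
The harmony at that moment is G# minor seventh chord (G#, B, D#, F#); A4 is not a chord tone.
It is approached by step up from G#4 and left by step up to B4.
Step in, step out in the same direction — a passing tone.

B3 (beat 2) — escape tone; A4 (beat 7) — passing tone.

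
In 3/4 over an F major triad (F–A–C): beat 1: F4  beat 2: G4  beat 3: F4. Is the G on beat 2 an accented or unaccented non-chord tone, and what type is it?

The harmony at that moment is F major triad (F, A, C); G4 is not a chord tone.
It is approached by step up from F4 and left by step down to F4.
Step away and step back to the same note — a neighbor tone (upper neighbor).
It falls on a weak beat, so it is unaccented.

Unaccented neighbor tone.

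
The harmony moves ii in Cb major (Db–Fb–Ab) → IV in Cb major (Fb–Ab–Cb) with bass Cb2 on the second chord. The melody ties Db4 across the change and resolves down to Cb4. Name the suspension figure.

9–8 suspension.

At the second chord the bass is Cb2. The suspended Db4 lies a ninth above the bass; after resolving down by step to Cb4, the interval above the bass becomes an octave.
Suspension figures are named by those two intervals: 9–8.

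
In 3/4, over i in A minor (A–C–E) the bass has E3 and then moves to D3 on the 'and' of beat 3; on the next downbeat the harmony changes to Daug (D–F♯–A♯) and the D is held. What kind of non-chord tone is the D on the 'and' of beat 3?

The harmony at that moment is A minor triad (A, C, E); D3 is not a chord tone.
It is approached by step down from E3 and then sustained as the same pitch into the next harmony.
Arriving early and becoming a chord tone when the harmony changes — an anticipation.

Anticipation.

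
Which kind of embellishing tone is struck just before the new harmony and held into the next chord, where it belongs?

Anticipation.

Approach: ahead of the chord change (typically by step), so it is dissonant against the current harmony. Departure: none — the same pitch is restated or held and is a chord tone of the new harmony.
Dissonant first, consonant once the harmony catches up: the note simply arrives early — an anticipation. (The reverse timing, consonant first and dissonant after the change, would be a suspension or retardation.)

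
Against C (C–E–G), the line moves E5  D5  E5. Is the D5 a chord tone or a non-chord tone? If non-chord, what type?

The harmony at that moment is C major triad (C, E, G); D5 is not a chord tone.
It is approached by step down from E5 and left by step up to E5.
Step away and step back to the same note — a neighbor tone (lower neighbor).

Non-chord tone — a neighbor tone.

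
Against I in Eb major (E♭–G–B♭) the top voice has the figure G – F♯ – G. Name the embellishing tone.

F♯ is a neighbor tone.

The harmony at that moment is E♭ major triad (E♭, G, B♭); F♯ is not a chord tone.
It is approached by step down from G and left by step up to G.
Step away and step back to the same note — a neighbor tone (lower neighbor).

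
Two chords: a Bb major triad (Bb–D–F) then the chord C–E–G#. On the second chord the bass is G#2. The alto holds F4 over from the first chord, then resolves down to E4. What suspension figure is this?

7–6 suspension.

At the second chord the bass is G#2. The suspended F4 lies a seventh above the bass; after resolving down by step to E4, the interval above the bass becomes a sixth.
Suspension figures are named by those two intervals: 7–6.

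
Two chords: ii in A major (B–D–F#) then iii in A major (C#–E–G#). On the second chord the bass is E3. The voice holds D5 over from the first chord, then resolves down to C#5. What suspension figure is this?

7–6 suspension.

At the second chord the bass is E3. The suspended D5 lies a seventh above the bass; after resolving down by step to C#5, the interval above the bass becomes a sixth.
Suspension figures are named by those two intervals: 7–6.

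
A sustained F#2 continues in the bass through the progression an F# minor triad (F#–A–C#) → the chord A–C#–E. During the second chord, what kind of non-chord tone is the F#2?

The harmony at that moment is A major triad (A, C#, E); F#2 is not a chord tone.
It is held over (the same pitch as the preceding F#2) and then sustained as the same pitch into the next harmony.
Sustained through a change of harmony — a pedal tone.

Pedal tone (pedal point).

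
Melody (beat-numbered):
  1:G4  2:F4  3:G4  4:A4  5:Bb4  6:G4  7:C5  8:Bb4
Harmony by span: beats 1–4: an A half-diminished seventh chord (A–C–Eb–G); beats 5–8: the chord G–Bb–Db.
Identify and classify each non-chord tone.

The harmony at that moment is A half-diminished seventh chord (A, C, Eb, G); F4 is not a chord tone.
It is approached by step down from G4 and left by step up to G4.
Step away and step back to the same note — a neighbor tone (lower neighbor).
The harmony at that moment is G diminished triad (G, Bb, Db); C5 is not a chord tone.
It is approached by leap up from G4 and left by step down to Bb4.
Leap in, step out — an appoggiatura.

F4 (beat 2) — neighbor tone; C5 (beat 7) — appoggiatura.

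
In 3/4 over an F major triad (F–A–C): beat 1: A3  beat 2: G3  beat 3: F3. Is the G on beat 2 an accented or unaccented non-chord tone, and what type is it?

The harmony at that moment is F major triad (F, A, C); G3 is not a chord tone.
It is approached by step down from A3 and left by step down to F3.
Step in, step out in the same direction — a passing tone.
It falls on a weak beat, so it is unaccented.

Unaccented passing tone.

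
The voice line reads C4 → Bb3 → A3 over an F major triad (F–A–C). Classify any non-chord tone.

The harmony at that moment is F major triad (F, A, C); Bb3 is not a chord tone.
It is approached by step down from C4 and left by step down to A3.
Step in, step out in the same direction — a passing tone.

Bb3 is a passing tone.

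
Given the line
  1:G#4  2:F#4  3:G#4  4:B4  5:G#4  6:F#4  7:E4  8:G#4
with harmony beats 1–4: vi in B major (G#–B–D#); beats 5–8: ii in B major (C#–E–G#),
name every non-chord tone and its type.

F#4 (beat 2) — neighbor tone; F#4 (beat 6) — passing tone.

The harmony at that moment is G# minor triad (G#, B, D#); F#4 is not a chord tone.
It is approached by step down from G#4 and left by step up to G#4.
Step away and step back to the same note — a neighbor tone (lower neighbor).
The harmony at that moment is C# minor triad (C#, E, G#); F#4 is not a chord tone.
It is approached by step down from G#4 and left by step down to E4.
Step in, step out in the same direction — a passing tone.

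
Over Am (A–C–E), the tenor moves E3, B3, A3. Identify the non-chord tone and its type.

B3 is an appoggiatura.

The harmony at that moment is A minor triad (A, C, E); B3 is not a chord tone.
It is approached by leap up from E3 and left by step down to A3.
Leap in, step out — an appoggiatura.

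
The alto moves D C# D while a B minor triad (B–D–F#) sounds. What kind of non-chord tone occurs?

The harmony at that moment is B minor triad (B, D, F#); C# is not a chord tone.
It is approached by step down from D and left by step up to D.
Step away and step back to the same note — a neighbor tone (lower neighbor).

C# is a neighbor tone.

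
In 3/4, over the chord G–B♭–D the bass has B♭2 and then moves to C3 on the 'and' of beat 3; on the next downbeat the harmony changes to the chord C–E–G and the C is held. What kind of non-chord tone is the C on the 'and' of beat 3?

Anticipation.

The harmony at that moment is G minor triad (G, B♭, D); C3 is not a chord tone.
It is approached by step up from B♭2 and then sustained as the same pitch into the next harmony.
Arriving early and becoming a chord tone when the harmony changes — an anticipation.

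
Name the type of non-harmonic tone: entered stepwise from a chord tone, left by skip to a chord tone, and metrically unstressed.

Approach: by step. Departure: by leap. Metric position: weak.
Step in, leap out, from a weak position — an escape tone (échappée). (It is the mirror image of the appoggiatura, which leaps in and steps out on a strong beat.)

Escape tone.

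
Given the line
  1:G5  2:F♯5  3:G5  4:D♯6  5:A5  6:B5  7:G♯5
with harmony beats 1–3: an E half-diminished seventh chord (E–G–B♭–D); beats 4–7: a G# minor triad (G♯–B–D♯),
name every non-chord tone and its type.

F♯5 (beat 2) — neighbor tone; A5 (beat 5) — appoggiatura.

The harmony at that moment is E half-diminished seventh chord (E, G, B♭, D); F♯5 is not a chord tone.
It is approached by step down from G5 and left by step up to G5.
Step away and step back to the same note — a neighbor tone (lower neighbor).
The harmony at that moment is G♯ minor triad (G♯, B, D♯); A5 is not a chord tone.
It is approached by leap down from D♯6 and left by step up to B5.
Leap in, step out — an appoggiatura.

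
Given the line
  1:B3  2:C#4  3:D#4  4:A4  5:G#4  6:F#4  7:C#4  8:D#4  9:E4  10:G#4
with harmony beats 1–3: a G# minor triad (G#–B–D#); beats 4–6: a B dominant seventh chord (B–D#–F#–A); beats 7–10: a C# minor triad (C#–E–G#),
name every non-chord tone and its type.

C#4 (beat 2) — passing tone; G#4 (beat 5) — passing tone; D#4 (beat 8) — passing tone.

The harmony at that moment is G# minor triad (G#, B, D#); C#4 is not a chord tone.
It is approached by step up from B3 and left by step up to D#4.
Step in, step out in the same direction — a passing tone.
The harmony at that moment is B dominant seventh chord (B, D#, F#, A); G#4 is not a chord tone.
It is approached by step down from A4 and left by step down to F#4.
Step in, step out in the same direction — a passing tone.
The harmony at that moment is C# minor triad (C#, E, G#); D#4 is not a chord tone.
It is approached by step up from C#4 and left by step up to E4.
Step in, step out in the same direction — a passing tone.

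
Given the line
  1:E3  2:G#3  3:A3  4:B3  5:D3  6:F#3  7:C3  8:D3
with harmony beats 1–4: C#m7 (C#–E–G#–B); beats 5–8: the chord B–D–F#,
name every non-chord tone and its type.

A3 (beat 3) — passing tone; C3 (beat 7) — appoggiatura.

The harmony at that moment is C# minor seventh chord (C#, E, G#, B); A3 is not a chord tone.
It is approached by step up from G#3 and left by step up to B3.
Step in, step out in the same direction — a passing tone.
The harmony at that moment is B minor triad (B, D, F#); C3 is not a chord tone.
It is approached by leap down from F#3 and left by step up to D3.
Leap in, step out — an appoggiatura.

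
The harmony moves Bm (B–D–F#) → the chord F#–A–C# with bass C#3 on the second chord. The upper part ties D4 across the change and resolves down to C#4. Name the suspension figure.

9–8 suspension.

At the second chord the bass is C#3. The suspended D4 lies a ninth above the bass; after resolving down by step to C#4, the interval above the bass becomes an octave.
Suspension figures are named by those two intervals: 9–8.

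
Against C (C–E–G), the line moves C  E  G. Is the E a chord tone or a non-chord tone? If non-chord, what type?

C major triad contains C, E, G; E is the third, so it is a chord tone.

Chord tone (the third of C major triad).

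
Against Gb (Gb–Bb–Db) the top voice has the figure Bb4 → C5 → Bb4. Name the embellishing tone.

C5 is a neighbor tone.

The harmony at that moment is Gb major triad (Gb, Bb, Db); C5 is not a chord tone.
It is approached by step up from Bb4 and left by step down to Bb4.
Step away and step back to the same note — a neighbor tone (upper neighbor).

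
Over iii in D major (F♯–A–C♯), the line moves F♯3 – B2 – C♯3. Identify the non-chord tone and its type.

B2 is an appoggiatura.

The harmony at that moment is F♯ minor triad (F♯, A, C♯); B2 is not a chord tone.
It is approached by leap down from F♯3 and left by step up to C♯3.
Leap in, step out — an appoggiatura.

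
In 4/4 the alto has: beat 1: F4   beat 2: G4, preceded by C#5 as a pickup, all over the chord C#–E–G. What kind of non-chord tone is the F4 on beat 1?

Appoggiatura.

The harmony at that moment is C# diminished triad (C#, E, G); F4 is not a chord tone.
It is approached by leap down from C#5 and left by step up to G4.
Leap in, step out, metrically accented — an appoggiatura.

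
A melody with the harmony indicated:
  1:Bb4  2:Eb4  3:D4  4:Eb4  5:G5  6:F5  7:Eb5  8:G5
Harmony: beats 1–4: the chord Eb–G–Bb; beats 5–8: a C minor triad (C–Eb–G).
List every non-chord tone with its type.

The harmony at that moment is Eb major triad (Eb, G, Bb); D4 is not a chord tone.
It is approached by step down from Eb4 and left by step up to Eb4.
Step away and step back to the same note — a neighbor tone (lower neighbor).
The harmony at that moment is C minor triad (C, Eb, G); F5 is not a chord tone.
It is approached by step down from G5 and left by step down to Eb5.
Step in, step out in the same direction — a passing tone.

D4 (beat 3) — neighbor tone; F5 (beat 6) — passing tone.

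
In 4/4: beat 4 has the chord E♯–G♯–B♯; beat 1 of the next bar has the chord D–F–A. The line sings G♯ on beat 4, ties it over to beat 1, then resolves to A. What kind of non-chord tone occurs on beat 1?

The harmony at that moment is D minor triad (D, F, A); G♯ is not a chord tone.
It is held over (the same pitch as the preceding G♯) and left by step up to A.
Held over from the previous chord and resolving up by step — a retardation.

Retardation.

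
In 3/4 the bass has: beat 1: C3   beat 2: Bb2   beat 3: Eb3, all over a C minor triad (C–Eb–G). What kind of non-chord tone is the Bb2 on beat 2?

The harmony at that moment is C minor triad (C, Eb, G); Bb2 is not a chord tone.
It is approached by step down from C3 and left by leap up to Eb3.
Step in, leap out, on a weak beat — an escape tone.

Escape tone.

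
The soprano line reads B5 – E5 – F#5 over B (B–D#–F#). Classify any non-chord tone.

E5 is an appoggiatura.

The harmony at that moment is B major triad (B, D#, F#); E5 is not a chord tone.
It is approached by leap down from B5 and left by step up to F#5.
Leap in, step out — an appoggiatura.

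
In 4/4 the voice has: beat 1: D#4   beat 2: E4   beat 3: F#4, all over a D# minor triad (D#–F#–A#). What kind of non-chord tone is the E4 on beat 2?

Passing tone.

The harmony at that moment is D# minor triad (D#, F#, A#); E4 is not a chord tone.
It is approached by step up from D#4 and left by step up to F#4.
Step in, step out in the same direction — a passing tone.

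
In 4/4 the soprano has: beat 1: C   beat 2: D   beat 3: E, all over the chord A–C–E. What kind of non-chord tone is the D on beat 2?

The harmony at that moment is A minor triad (A, C, E); D is not a chord tone.
It is approached by step up from C and left by step up to E.
Step in, step out in the same direction — a passing tone.

Passing tone.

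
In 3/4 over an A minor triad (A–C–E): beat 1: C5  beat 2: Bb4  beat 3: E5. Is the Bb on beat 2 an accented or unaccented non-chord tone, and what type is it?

Unaccented escape tone.

The harmony at that moment is A minor triad (A, C, E); Bb4 is not a chord tone.
It is approached by step down from C5 and left by leap up to E5.
Step in, leap out — an escape tone.
It falls on a weak beat, so it is unaccented.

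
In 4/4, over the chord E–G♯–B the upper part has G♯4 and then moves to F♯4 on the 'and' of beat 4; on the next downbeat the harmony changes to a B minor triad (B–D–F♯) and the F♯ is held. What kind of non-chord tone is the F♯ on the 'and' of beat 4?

Anticipation.

The harmony at that moment is E major triad (E, G♯, B); F♯4 is not a chord tone.
It is approached by step down from G♯4 and then sustained as the same pitch into the next harmony.
Arriving early and becoming a chord tone when the harmony changes — an anticipation.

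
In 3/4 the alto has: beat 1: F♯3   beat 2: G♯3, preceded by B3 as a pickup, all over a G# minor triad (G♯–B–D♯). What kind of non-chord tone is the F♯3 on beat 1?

Appoggiatura.

The harmony at that moment is G♯ minor triad (G♯, B, D♯); F♯3 is not a chord tone.
It is approached by leap down from B3 and left by step up to G♯3.
Leap in, step out, metrically accented — an appoggiatura.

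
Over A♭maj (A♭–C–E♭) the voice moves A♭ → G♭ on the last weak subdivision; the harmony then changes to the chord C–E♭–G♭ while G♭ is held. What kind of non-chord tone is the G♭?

The harmony at that moment is A♭ major triad (A♭, C, E♭); G♭ is not a chord tone.
It is approached by step down from A♭ and then sustained as the same pitch into the next harmony.
Arriving early and becoming a chord tone when the harmony changes — an anticipation.

G♭ is an anticipation.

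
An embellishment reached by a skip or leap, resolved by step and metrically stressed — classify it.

Appoggiatura.

Approach: by leap. Departure: by step. Metric position: strong.
Leap in, step out, in a metrically strong position — an appoggiatura. (It is the mirror image of the escape tone, which steps in and leaps out from a weak position.)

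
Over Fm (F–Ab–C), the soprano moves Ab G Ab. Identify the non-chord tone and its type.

G is a neighbor tone.

The harmony at that moment is F minor triad (F, Ab, C); G is not a chord tone.
It is approached by step down from Ab and left by step up to Ab.
Step away and step back to the same note — a neighbor tone (lower neighbor).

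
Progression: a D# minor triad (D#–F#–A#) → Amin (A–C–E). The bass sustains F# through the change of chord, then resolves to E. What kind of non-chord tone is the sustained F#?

The harmony at that moment is A minor triad (A, C, E); F# is not a chord tone.
It is held over (the same pitch as the preceding F#) and left by step down to E.
Held over from the previous chord and resolving down by step — a suspension.

F# is a suspension.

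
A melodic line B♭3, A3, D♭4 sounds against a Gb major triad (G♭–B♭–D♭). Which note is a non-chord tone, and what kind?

The harmony at that moment is G♭ major triad (G♭, B♭, D♭); A3 is not a chord tone.
It is approached by step down from B♭3 and left by leap up to D♭4.
Step in, leap out — an escape tone.

A3 is an escape tone.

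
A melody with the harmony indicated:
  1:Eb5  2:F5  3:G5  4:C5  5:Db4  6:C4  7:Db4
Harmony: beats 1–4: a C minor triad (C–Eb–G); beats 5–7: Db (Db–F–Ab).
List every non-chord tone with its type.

F5 (beat 2) — passing tone; C4 (beat 6) — neighbor tone.

The harmony at that moment is C minor triad (C, Eb, G); F5 is not a chord tone.
It is approached by step up from Eb5 and left by step up to G5.
Step in, step out in the same direction — a passing tone.
The harmony at that moment is Db major triad (Db, F, Ab); C4 is not a chord tone.
It is approached by step down from Db4 and left by step up to Db4.
Step away and step back to the same note — a neighbor tone (lower neighbor).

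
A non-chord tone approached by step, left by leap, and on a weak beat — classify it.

Approach: by step. Departure: by leap. Metric position: weak.
Step in, leap out, from a weak position — an escape tone (échappée). (It is the mirror image of the appoggiatura, which leaps in and steps out on a strong beat.)

Escape tone.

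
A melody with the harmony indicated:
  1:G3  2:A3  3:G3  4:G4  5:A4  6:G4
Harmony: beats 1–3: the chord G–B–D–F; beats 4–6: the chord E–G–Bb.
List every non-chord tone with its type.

A3 (beat 2) — neighbor tone; A4 (beat 5) — neighbor tone.

The harmony at that moment is G dominant seventh chord (G, B, D, F); A3 is not a chord tone.
It is approached by step up from G3 and left by step down to G3.
Step away and step back to the same note — a neighbor tone (upper neighbor).
The harmony at that moment is E diminished triad (E, G, Bb); A4 is not a chord tone.
It is approached by step up from G4 and left by step down to G4.
Step away and step back to the same note — a neighbor tone (upper neighbor).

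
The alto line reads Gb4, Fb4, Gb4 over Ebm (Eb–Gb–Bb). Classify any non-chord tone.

Fb4 is a neighbor tone.

The harmony at that moment is Eb minor triad (Eb, Gb, Bb); Fb4 is not a chord tone.
It is approached by step down from Gb4 and left by step up to Gb4.
Step away and step back to the same note — a neighbor tone (lower neighbor).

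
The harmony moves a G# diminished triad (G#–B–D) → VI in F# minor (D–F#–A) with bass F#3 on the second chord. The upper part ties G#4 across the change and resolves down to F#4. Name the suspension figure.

At the second chord the bass is F#3. The suspended G#4 lies a ninth above the bass; after resolving down by step to F#4, the interval above the bass becomes an octave.
Suspension figures are named by those two intervals: 9–8.

9–8 suspension.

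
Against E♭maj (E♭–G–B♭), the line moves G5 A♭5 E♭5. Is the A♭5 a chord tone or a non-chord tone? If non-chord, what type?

Non-chord tone — an escape tone.

The harmony at that moment is E♭ major triad (E♭, G, B♭); A♭5 is not a chord tone.
It is approached by step up from G5 and left by leap down to E♭5.
Step in, leap out — an escape tone.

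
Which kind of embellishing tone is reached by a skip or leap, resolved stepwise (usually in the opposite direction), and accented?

Appoggiatura.

Approach: by leap. Departure: by step. Metric position: strong.
Leap in, step out, in a metrically strong position — an appoggiatura. (It is the mirror image of the escape tone, which steps in and leaps out from a weak position.)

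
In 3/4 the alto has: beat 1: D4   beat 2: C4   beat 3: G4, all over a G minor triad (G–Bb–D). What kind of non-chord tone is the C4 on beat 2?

Escape tone.

The harmony at that moment is G minor triad (G, Bb, D); C4 is not a chord tone.
It is approached by step down from D4 and left by leap up to G4.
Step in, leap out, on a weak beat — an escape tone.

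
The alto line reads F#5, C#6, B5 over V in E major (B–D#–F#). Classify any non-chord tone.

C#6 is an appoggiatura.

The harmony at that moment is B major triad (B, D#, F#); C#6 is not a chord tone.
It is approached by leap up from F#5 and left by step down to B5.
Leap in, step out — an appoggiatura.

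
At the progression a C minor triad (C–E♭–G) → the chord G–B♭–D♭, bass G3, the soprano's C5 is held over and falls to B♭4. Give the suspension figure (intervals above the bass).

At the second chord the bass is G3. The suspended C5 lies a fourth above the bass; after resolving down by step to B♭4, the interval above the bass becomes a third.
Suspension figures are named by those two intervals: 4–3.

4–3 suspension.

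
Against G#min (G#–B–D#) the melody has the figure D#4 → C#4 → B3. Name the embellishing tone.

The harmony at that moment is G# minor triad (G#, B, D#); C#4 is not a chord tone.
It is approached by step down from D#4 and left by step down to B3.
Step in, step out in the same direction — a passing tone.

C#4 is a passing tone.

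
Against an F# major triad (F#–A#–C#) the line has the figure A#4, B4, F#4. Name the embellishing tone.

B4 is an escape tone.

The harmony at that moment is F# major triad (F#, A#, C#); B4 is not a chord tone.
It is approached by step up from A#4 and left by leap down to F#4.
Step in, leap out — an escape tone.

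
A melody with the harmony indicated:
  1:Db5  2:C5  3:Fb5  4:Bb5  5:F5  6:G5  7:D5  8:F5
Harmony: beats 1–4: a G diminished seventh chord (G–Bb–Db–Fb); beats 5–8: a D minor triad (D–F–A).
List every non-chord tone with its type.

The harmony at that moment is G diminished seventh chord (G, Bb, Db, Fb); C5 is not a chord tone.
It is approached by step down from Db5 and left by leap up to Fb5.
Step in, leap out — an escape tone.
The harmony at that moment is D minor triad (D, F, A); G5 is not a chord tone.
It is approached by step up from F5 and left by leap down to D5.
Step in, leap out — an escape tone.

C5 (beat 2) — escape tone; G5 (beat 6) — escape tone.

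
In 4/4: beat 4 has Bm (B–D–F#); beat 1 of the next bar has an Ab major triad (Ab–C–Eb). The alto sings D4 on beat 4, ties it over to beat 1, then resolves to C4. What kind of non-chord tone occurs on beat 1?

Suspension.

The harmony at that moment is Ab major triad (Ab, C, Eb); D4 is not a chord tone.
It is held over (the same pitch as the preceding D4) and left by step down to C4.
Held over from the previous chord and resolving down by step — a suspension.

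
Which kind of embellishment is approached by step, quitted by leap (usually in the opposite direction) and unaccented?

Approach: by step. Departure: by leap. Metric position: weak.
Step in, leap out, from a weak position — an escape tone (échappée). (It is the mirror image of the appoggiatura, which leaps in and steps out on a strong beat.)

Escape tone.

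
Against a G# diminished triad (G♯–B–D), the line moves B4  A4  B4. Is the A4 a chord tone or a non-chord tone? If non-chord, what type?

The harmony at that moment is G♯ diminished triad (G♯, B, D); A4 is not a chord tone.
It is approached by step down from B4 and left by step up to B4.
Step away and step back to the same note — a neighbor tone (lower neighbor).

Non-chord tone — a neighbor tone.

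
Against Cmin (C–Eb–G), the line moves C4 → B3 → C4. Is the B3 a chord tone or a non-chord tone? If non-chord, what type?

Non-chord tone — a neighbor tone.

The harmony at that moment is C minor triad (C, Eb, G); B3 is not a chord tone.
It is approached by step down from C4 and left by step up to C4.
Step away and step back to the same note — a neighbor tone (lower neighbor).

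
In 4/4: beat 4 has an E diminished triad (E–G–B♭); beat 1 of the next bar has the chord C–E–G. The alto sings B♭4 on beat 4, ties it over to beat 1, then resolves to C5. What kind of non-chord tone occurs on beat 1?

Retardation.

The harmony at that moment is C major triad (C, E, G); B♭4 is not a chord tone.
It is held over (the same pitch as the preceding B♭4) and left by step up to C5.
Held over from the previous chord and resolving up by step — a retardation.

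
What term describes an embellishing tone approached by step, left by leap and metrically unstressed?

Approach: by step. Departure: by leap. Metric position: weak.
Step in, leap out, from a weak position — an escape tone (échappée). (It is the mirror image of the appoggiatura, which leaps in and steps out on a strong beat.)

Escape tone.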